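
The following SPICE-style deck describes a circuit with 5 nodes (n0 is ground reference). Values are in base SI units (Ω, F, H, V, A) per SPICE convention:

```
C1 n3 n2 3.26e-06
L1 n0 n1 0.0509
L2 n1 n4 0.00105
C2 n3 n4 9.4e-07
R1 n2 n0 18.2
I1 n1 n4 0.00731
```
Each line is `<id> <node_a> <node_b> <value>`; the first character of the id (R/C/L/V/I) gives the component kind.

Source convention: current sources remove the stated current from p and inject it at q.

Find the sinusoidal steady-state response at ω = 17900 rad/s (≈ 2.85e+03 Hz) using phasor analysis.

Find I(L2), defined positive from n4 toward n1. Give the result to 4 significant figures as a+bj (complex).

Element admittances at ω=17900 rad/s:
  Y(C1) = 0.000+0.05835j S between n3,n2
  Y(L1) = 0.000-0.001098j S between n0,n1
  Y(L2) = 0.000-0.05321j S between n1,n4
  Y(C2) = 0.000+0.01683j S between n3,n4
  Y(R1) = 0.05495+0.000j S between n2,n0
  I1: injects 0.00731 A into n4 (from n1)
Assemble and solve the 4×4 MNA system:
  V(n1)=0.003127-0.1466j  V(n2)=0.002929+6.247e-05j  V(n3)=0.002988-0.002695j  V(n4)=0.003192-0.01226j

0.007149-3.432e-06j A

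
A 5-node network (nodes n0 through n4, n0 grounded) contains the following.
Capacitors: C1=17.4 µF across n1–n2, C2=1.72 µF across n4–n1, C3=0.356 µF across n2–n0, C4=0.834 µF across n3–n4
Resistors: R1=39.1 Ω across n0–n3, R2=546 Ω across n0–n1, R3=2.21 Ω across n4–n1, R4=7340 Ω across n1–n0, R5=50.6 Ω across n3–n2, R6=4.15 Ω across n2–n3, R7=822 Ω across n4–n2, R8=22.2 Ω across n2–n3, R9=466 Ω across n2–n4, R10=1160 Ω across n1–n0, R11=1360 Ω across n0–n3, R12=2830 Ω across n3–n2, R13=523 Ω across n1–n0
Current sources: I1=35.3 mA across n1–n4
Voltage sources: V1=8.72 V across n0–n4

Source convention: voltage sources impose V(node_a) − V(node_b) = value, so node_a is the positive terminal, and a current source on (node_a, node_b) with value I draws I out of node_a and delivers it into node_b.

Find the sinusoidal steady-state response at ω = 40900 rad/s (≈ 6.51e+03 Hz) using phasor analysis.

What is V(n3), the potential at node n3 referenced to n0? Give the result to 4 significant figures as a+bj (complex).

-7.541-0.2510j V

Apply KCL at each of the 4 non-ground nodes and solve the resulting linear system.
Node n1: branches {C1, R2, R3, C2, R4, R10, I1, R13} → V_1 = -8.282+0.1200j
Node n2: branches {C1, R5, R6, R7, R8, R9, C3, R12} → V_2 = -8.161-0.1412j
Node n3: branches {R1, R5, R6, R8, R11, C4, R12} → V_3 = -7.541-0.2510j
Node n4: branches {R3, C2, R7, R9, I1, C4, V1} → V_4 = -8.720+0.000j
Source currents: i(V1)=-0.2356-0.1249j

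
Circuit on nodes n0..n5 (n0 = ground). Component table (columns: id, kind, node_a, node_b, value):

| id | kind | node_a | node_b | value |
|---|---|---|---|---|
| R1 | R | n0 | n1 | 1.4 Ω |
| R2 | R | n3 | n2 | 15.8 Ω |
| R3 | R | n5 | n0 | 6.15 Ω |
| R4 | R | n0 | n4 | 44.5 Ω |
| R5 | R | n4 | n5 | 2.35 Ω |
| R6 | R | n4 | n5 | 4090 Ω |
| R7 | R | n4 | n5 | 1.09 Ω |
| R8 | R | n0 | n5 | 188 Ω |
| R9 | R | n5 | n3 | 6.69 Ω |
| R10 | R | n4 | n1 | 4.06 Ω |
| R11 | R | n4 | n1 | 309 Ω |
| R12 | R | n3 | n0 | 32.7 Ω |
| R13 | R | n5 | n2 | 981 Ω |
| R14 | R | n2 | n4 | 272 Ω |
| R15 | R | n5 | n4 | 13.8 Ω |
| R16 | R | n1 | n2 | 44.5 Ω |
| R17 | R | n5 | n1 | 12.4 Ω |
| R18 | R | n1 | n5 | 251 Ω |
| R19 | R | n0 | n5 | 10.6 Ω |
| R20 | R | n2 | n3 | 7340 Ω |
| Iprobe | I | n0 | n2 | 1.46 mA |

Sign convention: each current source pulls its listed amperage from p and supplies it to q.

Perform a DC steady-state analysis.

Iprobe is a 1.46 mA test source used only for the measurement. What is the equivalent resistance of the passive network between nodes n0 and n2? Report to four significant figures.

R_eq = 14.47 Ω

Element admittances at DC:
  Y(R1) = 0.7143 S between n0,n1
  Y(R2) = 0.06329 S between n3,n2
  Y(R3) = 0.1626 S between n5,n0
  Y(R4) = 0.02247 S between n0,n4
  Y(R5) = 0.4255 S between n4,n5
  Y(R6) = 0.0002445 S between n4,n5
  Y(R7) = 0.9174 S between n4,n5
  Y(R8) = 0.005319 S between n0,n5
  Y(R9) = 0.1495 S between n5,n3
  Y(R10) = 0.2463 S between n4,n1
  Y(R11) = 0.003236 S between n4,n1
  Y(R12) = 0.03058 S between n3,n0
  Y(R13) = 0.001019 S between n5,n2
  Y(R14) = 0.003676 S between n2,n4
  Y(R15) = 0.07246 S between n5,n4
  Y(R16) = 0.02247 S between n1,n2
  Y(R17) = 0.08065 S between n5,n1
  Y(R18) = 0.003984 S between n1,n5
  Y(R19) = 0.09434 S between n0,n5
  Y(R20) = 0.0001362 S between n2,n3
  Iprobe: injects 0.00146 A into n2 (from n0)
Assemble and solve the 5×5 MNA system:
  V(n1)=0.001008  V(n2)=0.02113  V(n3)=0.006666  V(n4)=0.001779  V(n5)=0.001893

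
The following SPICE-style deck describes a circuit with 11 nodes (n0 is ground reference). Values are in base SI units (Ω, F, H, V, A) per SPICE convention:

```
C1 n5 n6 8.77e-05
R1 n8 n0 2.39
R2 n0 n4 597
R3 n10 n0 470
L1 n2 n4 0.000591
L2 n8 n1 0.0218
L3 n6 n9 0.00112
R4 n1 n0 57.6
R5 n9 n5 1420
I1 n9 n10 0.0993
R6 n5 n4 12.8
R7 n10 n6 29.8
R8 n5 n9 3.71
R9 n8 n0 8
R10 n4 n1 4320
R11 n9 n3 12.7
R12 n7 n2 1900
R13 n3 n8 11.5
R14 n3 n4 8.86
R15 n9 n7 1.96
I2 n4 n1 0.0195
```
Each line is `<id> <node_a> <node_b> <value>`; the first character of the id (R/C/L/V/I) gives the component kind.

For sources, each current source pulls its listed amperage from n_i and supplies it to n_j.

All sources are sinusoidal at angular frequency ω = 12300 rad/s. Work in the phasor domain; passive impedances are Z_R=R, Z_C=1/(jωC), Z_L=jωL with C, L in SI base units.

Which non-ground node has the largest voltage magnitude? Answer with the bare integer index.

Apply KCL at each of the 10 non-ground nodes and solve the resulting linear system.
Node n1: branches {L2, R4, R10, I2} → V_1 = 1.053+0.2324j
Node n2: branches {L1, R12} → V_2 = -0.3801+0.01427j
Node n3: branches {R11, R13, R14} → V_3 = -0.3190-0.006045j
Node n4: branches {R2, L1, R6, R10, R14, I2} → V_4 = -0.3803+0.01486j
Node n5: branches {C1, R5, R6, R8} → V_5 = -0.2305+0.04508j
Node n6: branches {C1, L3, R7} → V_6 = -0.2084-0.04240j
Node n7: branches {R12, R15} → V_7 = -0.5362-0.03457j
Node n8: branches {R1, L2, R9, R13} → V_8 = -0.04259-0.007313j
Node n9: branches {L3, R5, I1, R8, R11, R15} → V_9 = -0.5364-0.03462j
Node n10: branches {R3, I1, R7} → V_10 = 2.587-0.03987j

10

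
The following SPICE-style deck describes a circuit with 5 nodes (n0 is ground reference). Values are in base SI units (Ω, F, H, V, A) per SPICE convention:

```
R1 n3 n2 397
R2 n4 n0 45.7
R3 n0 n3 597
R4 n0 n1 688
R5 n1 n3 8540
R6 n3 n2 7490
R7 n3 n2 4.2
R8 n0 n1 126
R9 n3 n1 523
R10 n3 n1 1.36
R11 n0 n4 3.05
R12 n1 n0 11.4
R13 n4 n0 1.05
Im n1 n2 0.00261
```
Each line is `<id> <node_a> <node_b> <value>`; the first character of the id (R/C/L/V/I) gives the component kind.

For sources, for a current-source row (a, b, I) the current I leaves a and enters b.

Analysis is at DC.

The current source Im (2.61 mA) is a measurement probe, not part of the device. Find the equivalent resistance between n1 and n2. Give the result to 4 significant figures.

MNA unknowns: 4 node voltages V₁..V_4
R1: Y=0.002519 on G[3,2]
R2: Y=0.02188 on G[4,0]
R3: Y=0.001675 on G[0,3]
R4: Y=0.001453 on G[0,1]
R5: Y=0.0001171 on G[1,3]
R6: Y=0.0001335 on G[3,2]
R7: Y=0.2381 on G[3,2]
R8: Y=0.007937 on G[0,1]
R9: Y=0.001912 on G[3,1]
R10: Y=0.7353 on G[3,1]
R11: Y=0.3279 on G[0,4]
R12: Y=0.08772 on G[1,0]
R13: Y=0.9524 on G[4,0]
Im: z[1]−=0.00261, z[2]+=0.00261
solve → V1=-5.989e-05, V2=0.01431, V3=0.003472, V4=0.000

R_eq = 5.507 Ω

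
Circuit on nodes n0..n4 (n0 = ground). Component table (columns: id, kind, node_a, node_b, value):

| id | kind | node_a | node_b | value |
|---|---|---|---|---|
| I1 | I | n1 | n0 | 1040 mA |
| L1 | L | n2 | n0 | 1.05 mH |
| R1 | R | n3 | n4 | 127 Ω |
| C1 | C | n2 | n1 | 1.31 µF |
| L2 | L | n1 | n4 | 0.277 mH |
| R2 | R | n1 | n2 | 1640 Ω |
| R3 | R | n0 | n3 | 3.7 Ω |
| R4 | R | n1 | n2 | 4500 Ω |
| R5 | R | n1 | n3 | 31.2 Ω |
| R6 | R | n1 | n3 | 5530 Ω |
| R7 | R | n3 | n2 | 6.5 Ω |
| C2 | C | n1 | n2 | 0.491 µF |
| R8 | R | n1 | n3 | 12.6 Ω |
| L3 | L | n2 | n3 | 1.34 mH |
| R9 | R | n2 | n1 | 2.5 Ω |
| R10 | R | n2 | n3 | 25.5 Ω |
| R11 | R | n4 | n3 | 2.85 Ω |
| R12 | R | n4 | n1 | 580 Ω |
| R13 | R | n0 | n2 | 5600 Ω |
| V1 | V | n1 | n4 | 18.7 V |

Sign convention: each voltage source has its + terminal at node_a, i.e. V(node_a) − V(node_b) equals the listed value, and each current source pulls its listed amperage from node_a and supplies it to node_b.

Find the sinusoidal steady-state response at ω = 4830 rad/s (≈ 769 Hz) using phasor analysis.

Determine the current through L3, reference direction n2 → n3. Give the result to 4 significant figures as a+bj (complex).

MNA unknowns: 4 node voltages V₁..V_4 plus 1 source current (V1)
I1: z[1]−=1.04, z[0]+=1.04
L1: Y=0.000-0.1972j on G[2,0]
R1: Y=0.007874+0.000j on G[3,4]
C1: Y=0.000+0.006327j on G[2,1]
L2: Y=0.000-0.7474j on G[1,4]
R2: Y=0.0006098+0.000j on G[1,2]
R3: Y=0.2703+0.000j on G[0,3]
R4: Y=0.0002222+0.000j on G[1,2]
R5: Y=0.03205+0.000j on G[1,3]
R6: Y=0.0001808+0.000j on G[1,3]
R7: Y=0.1538+0.000j on G[3,2]
C2: Y=0.000+0.002372j on G[1,2]
R8: Y=0.07937+0.000j on G[1,3]
L3: Y=0.000-0.1545j on G[2,3]
R9: Y=0.4000+0.000j on G[2,1]
R10: Y=0.03922+0.000j on G[2,3]
R11: Y=0.3509+0.000j on G[4,3]
R12: Y=0.001724+0.000j on G[4,1]
R13: Y=0.0001786+0.000j on G[0,2]
V1: row V1−V4=18.7, i_V1 at 1,4
solve → V1=3.678+0.6621j, V2=-0.1765+1.675j, V3=-5.070-0.1299j, V4=-15.02+0.6621j
aux → i_V1=-3.602+14.26j

0.2789-0.7561j A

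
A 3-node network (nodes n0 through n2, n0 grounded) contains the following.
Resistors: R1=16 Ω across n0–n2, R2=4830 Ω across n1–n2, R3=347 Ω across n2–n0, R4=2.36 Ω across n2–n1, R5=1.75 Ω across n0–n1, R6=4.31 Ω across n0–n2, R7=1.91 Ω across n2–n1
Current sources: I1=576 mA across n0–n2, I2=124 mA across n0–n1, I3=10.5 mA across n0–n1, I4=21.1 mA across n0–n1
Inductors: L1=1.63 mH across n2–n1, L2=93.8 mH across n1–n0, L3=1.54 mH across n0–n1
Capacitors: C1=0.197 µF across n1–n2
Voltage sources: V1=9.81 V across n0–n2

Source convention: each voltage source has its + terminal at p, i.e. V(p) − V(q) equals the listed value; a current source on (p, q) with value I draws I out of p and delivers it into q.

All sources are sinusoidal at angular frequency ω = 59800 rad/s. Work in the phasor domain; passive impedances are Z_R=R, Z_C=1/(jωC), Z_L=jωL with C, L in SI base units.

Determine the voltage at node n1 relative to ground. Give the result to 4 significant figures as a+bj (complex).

-6.017-0.04752j V

Element admittances at ω=59800 rad/s:
  Y(R1) = 0.06250+0.000j S between n0,n2
  Y(R2) = 0.0002070+0.000j S between n1,n2
  Y(R3) = 0.002882+0.000j S between n2,n0
  I1: injects 0.576 A into n2 (from n0)
  Y(R4) = 0.4237+0.000j S between n2,n1
  I2: injects 0.124 A into n1 (from n0)
  Y(R5) = 0.5714+0.000j S between n0,n1
  Y(L1) = 0.000-0.01026j S between n2,n1
  I3: injects 0.0105 A into n1 (from n0)
  I4: injects 0.0211 A into n1 (from n0)
  Y(L2) = 0.000-0.0001783j S between n1,n0
  Y(R6) = 0.2320+0.000j S between n0,n2
  Y(C1) = 0.000+0.01178j S between n1,n2
  Y(R7) = 0.5236+0.000j S between n2,n1
  Y(L3) = 0.000-0.01086j S between n0,n1
  V1: constraint V(n0)−V(n2) = 9.81
Assemble and solve the 3×3 MNA system:
  V(n1)=-6.017-0.04752j  V(n2)=-9.810+0.000j
  i(V1)=-7.088+0.03925j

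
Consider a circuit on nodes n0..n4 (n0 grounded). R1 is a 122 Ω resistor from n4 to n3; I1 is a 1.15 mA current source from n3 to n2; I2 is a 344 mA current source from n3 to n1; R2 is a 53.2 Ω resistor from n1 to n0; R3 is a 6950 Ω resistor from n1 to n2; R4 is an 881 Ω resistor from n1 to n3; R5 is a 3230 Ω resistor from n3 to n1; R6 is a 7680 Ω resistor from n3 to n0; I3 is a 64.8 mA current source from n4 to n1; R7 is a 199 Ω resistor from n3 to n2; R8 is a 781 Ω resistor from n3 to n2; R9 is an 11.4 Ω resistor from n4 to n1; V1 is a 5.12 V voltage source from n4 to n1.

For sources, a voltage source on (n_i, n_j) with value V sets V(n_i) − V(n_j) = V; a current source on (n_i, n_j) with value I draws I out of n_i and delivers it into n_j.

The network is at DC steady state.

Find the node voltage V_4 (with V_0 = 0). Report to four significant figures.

5.330 V

Apply KCL at each of the 4 non-ground nodes and solve the resulting linear system.
Node n1: branches {I2, R2, R3, R4, R5, I3, R9, V1} → V_1 = 0.2097
Node n2: branches {I1, R3, R7, R8} → V_2 = -29.41
Node n3: branches {R1, I1, I2, R4, R5, R6, R7, R8} → V_3 = -30.27
Node n4: branches {R1, I3, R9, V1} → V_4 = 5.330
Source currents: i(V1)=-0.8057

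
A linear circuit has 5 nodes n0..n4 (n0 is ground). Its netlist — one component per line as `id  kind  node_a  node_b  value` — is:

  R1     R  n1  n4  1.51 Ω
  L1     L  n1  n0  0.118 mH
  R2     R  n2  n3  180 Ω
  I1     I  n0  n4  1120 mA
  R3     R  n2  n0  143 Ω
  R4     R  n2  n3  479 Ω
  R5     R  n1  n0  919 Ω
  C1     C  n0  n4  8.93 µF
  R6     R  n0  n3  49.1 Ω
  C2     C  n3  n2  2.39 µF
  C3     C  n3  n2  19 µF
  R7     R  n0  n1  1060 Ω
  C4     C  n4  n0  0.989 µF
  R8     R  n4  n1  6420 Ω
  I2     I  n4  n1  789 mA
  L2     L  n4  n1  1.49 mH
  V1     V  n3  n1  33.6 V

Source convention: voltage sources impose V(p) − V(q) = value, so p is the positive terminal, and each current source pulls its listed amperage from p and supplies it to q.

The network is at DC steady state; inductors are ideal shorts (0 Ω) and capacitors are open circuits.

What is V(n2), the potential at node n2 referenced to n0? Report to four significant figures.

17.55 V

Apply KCL at each of the 4 non-ground nodes and solve the resulting linear system.
Node n1: branches {R1, L1, R5, R7, R8, I2, L2, V1} → V_1 = 0.000
Node n2: branches {R2, R3, R4, C2, C3} → V_2 = 17.55
Node n3: branches {R2, R4, R6, C2, C3, V1} → V_3 = 33.60
Node n4: branches {R1, I1, C1, C4, R8, I2, L2} → V_4 = 0.000
Source currents: i(L1)=0.3130, i(L2)=0.3310, i(V1)=-0.8070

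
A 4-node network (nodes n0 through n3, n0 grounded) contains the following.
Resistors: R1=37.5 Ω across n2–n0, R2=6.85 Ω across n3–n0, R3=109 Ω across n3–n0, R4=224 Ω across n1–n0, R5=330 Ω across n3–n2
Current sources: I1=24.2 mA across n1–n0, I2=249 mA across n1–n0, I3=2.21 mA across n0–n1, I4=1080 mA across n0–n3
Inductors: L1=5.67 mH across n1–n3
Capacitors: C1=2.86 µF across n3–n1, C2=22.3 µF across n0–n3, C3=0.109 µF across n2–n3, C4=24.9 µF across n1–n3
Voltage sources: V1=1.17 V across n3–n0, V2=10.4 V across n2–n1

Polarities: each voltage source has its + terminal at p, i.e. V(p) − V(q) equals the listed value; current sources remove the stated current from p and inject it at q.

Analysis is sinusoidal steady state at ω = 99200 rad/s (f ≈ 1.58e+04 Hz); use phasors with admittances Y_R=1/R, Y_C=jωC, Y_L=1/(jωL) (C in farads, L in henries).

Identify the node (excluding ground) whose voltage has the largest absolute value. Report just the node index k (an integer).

Apply KCL at each of the 3 non-ground nodes and solve the resulting linear system.
Node n1: branches {I1, L1, R4, C1, I2, I3, C4, V2} → V_1 = 1.127+0.2225j
Node n2: branches {R1, C3, R5, V2} → V_2 = 11.53+0.2225j
Node n3: branches {R2, L1, R3, C1, C2, C3, C4, R5, I4, V1} → V_3 = 1.170+0.000j
Source currents: i(V1)=0.3151-2.595j, i(V2)=-0.3364-0.1186j

2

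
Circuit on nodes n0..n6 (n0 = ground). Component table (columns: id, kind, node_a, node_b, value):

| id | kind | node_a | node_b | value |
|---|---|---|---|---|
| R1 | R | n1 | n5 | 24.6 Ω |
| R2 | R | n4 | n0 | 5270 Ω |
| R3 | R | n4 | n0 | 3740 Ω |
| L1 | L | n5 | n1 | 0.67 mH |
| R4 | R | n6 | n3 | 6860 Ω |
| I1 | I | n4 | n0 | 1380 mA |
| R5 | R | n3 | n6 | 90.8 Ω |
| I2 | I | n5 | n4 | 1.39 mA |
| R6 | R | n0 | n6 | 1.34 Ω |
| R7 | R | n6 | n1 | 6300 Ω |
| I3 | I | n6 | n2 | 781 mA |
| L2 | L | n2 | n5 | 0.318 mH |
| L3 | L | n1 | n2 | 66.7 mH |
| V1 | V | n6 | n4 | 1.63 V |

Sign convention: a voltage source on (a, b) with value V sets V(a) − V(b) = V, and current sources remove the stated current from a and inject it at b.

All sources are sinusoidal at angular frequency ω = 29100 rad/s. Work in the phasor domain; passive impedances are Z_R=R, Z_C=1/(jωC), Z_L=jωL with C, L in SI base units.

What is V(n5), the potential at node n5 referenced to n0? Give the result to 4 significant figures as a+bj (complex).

MNA unknowns: 6 node voltages V₁..V_6 plus 1 source current (V1)
R1: Y=0.04065+0.000j on G[1,5]
R2: Y=0.0001898+0.000j on G[4,0]
R3: Y=0.0002674+0.000j on G[4,0]
L1: Y=0.000-0.05129j on G[5,1]
R4: Y=0.0001458+0.000j on G[6,3]
I1: z[4]−=1.38, z[0]+=1.38
R5: Y=0.01101+0.000j on G[3,6]
I2: z[5]−=0.00139, z[4]+=0.00139
R6: Y=0.7463+0.000j on G[0,6]
R7: Y=0.0001587+0.000j on G[6,1]
I3: z[6]−=0.781, z[2]+=0.781
L2: Y=0.000-0.1081j on G[2,5]
L3: Y=0.000-0.0005152j on G[1,2]
V1: row V6−V4=1.63, i_V1 at 6,4
solve → V1=4910+0.000j, V2=4917+16.42j, V3=-1.847+0.000j, V4=-3.477+0.000j, V5=4917+9.270j, V6=-1.847+0.000j
aux → i_V1=1.377+0.000j

4917+9.270j V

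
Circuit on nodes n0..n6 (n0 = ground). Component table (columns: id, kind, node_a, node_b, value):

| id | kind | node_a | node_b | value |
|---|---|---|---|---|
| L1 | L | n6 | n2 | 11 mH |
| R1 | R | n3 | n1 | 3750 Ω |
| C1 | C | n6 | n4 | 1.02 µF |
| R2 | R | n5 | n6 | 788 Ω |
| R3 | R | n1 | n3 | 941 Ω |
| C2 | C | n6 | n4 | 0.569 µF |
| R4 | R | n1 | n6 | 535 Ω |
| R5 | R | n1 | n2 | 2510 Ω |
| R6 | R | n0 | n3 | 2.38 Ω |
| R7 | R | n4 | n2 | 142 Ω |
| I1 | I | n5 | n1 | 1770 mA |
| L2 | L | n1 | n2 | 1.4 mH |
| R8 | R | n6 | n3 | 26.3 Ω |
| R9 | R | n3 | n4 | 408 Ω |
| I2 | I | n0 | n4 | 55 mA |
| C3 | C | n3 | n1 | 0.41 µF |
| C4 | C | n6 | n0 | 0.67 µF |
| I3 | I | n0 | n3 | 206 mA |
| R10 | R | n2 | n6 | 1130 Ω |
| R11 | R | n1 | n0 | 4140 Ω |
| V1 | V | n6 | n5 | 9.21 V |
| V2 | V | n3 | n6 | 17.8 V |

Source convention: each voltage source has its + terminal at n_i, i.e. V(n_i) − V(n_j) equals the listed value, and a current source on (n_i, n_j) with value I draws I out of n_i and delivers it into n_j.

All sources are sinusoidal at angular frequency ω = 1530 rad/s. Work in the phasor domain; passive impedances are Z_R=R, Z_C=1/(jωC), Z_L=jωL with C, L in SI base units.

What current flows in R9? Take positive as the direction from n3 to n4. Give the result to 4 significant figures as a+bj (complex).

Element admittances at ω=1530 rad/s:
  Y(L1) = 0.000-0.05942j S between n6,n2
  Y(R1) = 0.0002667+0.000j S between n3,n1
  Y(C1) = 0.000+0.001561j S between n6,n4
  Y(R2) = 0.001269+0.000j S between n5,n6
  Y(R3) = 0.001063+0.000j S between n1,n3
  Y(C2) = 0.000+0.0008706j S between n6,n4
  Y(R4) = 0.001869+0.000j S between n1,n6
  Y(R5) = 0.0003984+0.000j S between n1,n2
  Y(R6) = 0.4202+0.000j S between n0,n3
  Y(R7) = 0.007042+0.000j S between n4,n2
  I1: injects 1.77 A into n1 (from n5)
  Y(L2) = 0.000-0.4669j S between n1,n2
  Y(R8) = 0.03802+0.000j S between n6,n3
  Y(R9) = 0.002451+0.000j S between n3,n4
  I2: injects 0.055 A into n4 (from n0)
  Y(C3) = 0.000+0.0006273j S between n3,n1
  Y(C4) = 0.000+0.001025j S between n6,n0
  I3: injects 0.206 A into n3 (from n0)
  Y(R10) = 0.0008850+0.000j S between n2,n6
  Y(R11) = 0.0002415+0.000j S between n1,n0
  V1: constraint V(n6)−V(n5) = 9.21
  V2: constraint V(n3)−V(n6) = 17.8
Assemble and solve the 8×8 MNA system:
  V(n1)=-12.98+35.91j  V(n2)=-13.23+32.05j  V(n3)=0.6287+0.02125j  V(n4)=1.034+19.12j  V(n5)=-26.38+0.02125j  V(n6)=-17.17+0.02125j
  i(V1)=1.758+0.000j  i(V2)=-0.7746+0.07705j

-0.0009925-0.04680j A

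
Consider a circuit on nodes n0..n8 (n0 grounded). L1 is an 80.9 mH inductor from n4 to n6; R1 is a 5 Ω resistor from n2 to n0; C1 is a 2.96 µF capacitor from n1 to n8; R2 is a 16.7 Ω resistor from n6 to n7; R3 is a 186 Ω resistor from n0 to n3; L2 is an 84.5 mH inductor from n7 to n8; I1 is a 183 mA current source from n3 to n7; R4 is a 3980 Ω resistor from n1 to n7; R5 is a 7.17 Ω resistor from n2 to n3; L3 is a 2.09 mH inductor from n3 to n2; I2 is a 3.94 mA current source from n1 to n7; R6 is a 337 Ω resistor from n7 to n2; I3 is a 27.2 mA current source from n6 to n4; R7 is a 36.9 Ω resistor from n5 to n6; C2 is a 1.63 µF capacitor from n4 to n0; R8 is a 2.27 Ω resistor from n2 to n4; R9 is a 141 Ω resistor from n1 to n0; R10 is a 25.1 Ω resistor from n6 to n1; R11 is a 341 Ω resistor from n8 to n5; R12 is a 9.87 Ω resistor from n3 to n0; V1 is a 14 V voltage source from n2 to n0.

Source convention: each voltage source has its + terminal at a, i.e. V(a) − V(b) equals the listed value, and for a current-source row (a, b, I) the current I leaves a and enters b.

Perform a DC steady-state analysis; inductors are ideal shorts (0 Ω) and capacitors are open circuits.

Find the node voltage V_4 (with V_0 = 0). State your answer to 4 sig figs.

Element admittances at DC:
  L1: short n4↔n6 (DC inductor)
  Y(R1) = 0.2000 S between n2,n0
  Y(C1) = 0.000 S between n1,n8
  Y(R2) = 0.05988 S between n6,n7
  Y(R3) = 0.005376 S between n0,n3
  L2: short n7↔n8 (DC inductor)
  I1: injects 0.183 A into n7 (from n3)
  Y(R4) = 0.0002513 S between n1,n7
  Y(R5) = 0.1395 S between n2,n3
  L3: short n3↔n2 (DC inductor)
  I2: injects 0.00394 A into n7 (from n1)
  Y(R6) = 0.002967 S between n7,n2
  I3: injects 0.0272 A into n4 (from n6)
  Y(R7) = 0.02710 S between n5,n6
  Y(C2) = 0.000 S between n4,n0
  Y(R8) = 0.4405 S between n2,n4
  Y(R9) = 0.007092 S between n1,n0
  Y(R10) = 0.03984 S between n6,n1
  Y(R11) = 0.002933 S between n8,n5
  Y(R12) = 0.1013 S between n3,n0
  V1: constraint V(n2)−V(n0) = 14
Assemble and solve the 12×12 MNA system:
  V(n1)=12.00  V(n2)=14.00  V(n3)=14.00  V(n4)=14.20  V(n5)=14.48  V(n6)=14.20  V(n7)=17.03  V(n8)=17.03
  i(L1)=-0.06172  i(L2)=0.007478  i(L3)=-1.677  i(V1)=-4.379

14.20 V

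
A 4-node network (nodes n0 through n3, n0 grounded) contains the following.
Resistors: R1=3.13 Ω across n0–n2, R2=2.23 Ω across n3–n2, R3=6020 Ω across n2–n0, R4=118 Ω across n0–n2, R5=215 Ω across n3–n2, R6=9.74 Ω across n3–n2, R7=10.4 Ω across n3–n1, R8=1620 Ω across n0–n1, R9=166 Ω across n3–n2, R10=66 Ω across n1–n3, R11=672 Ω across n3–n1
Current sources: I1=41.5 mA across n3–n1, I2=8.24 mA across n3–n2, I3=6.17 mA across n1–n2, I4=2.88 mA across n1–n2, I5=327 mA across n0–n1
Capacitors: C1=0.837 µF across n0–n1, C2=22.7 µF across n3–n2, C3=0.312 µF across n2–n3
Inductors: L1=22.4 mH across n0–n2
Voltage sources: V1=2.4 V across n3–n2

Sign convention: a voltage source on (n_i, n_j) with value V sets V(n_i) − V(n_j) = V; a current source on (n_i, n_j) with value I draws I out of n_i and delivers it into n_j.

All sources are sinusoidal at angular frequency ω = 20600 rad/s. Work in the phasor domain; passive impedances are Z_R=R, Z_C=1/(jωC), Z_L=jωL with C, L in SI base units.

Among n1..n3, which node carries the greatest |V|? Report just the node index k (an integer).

1

MNA unknowns: 3 node voltages V₁..V_3 plus 1 source current (V1)
R1: Y=0.3195+0.000j on G[0,2]
R2: Y=0.4484+0.000j on G[3,2]
I1: z[3]−=0.0415, z[1]+=0.0415
I2: z[3]−=0.00824, z[2]+=0.00824
R3: Y=0.0001661+0.000j on G[2,0]
C1: Y=0.000+0.01724j on G[0,1]
R4: Y=0.008475+0.000j on G[0,2]
C2: Y=0.000+0.4676j on G[3,2]
R5: Y=0.004651+0.000j on G[3,2]
R6: Y=0.1027+0.000j on G[3,2]
I3: z[1]−=0.00617, z[2]+=0.00617
R7: Y=0.09615+0.000j on G[3,1]
C3: Y=0.000+0.006427j on G[2,3]
R8: Y=0.0006173+0.000j on G[0,1]
I4: z[1]−=0.00288, z[2]+=0.00288
I5: z[0]−=0.327, z[1]+=0.327
R9: Y=0.006024+0.000j on G[3,2]
R10: Y=0.01515+0.000j on G[1,3]
R11: Y=0.001488+0.000j on G[3,1]
L1: Y=0.000-0.002167j on G[0,2]
V1: row V3−V2=2.4, i_V1 at 3,2
solve → V1=6.278-1.274j, V2=0.9199-0.3214j, V3=3.320-0.3214j
aux → i_V1=-1.064-1.245j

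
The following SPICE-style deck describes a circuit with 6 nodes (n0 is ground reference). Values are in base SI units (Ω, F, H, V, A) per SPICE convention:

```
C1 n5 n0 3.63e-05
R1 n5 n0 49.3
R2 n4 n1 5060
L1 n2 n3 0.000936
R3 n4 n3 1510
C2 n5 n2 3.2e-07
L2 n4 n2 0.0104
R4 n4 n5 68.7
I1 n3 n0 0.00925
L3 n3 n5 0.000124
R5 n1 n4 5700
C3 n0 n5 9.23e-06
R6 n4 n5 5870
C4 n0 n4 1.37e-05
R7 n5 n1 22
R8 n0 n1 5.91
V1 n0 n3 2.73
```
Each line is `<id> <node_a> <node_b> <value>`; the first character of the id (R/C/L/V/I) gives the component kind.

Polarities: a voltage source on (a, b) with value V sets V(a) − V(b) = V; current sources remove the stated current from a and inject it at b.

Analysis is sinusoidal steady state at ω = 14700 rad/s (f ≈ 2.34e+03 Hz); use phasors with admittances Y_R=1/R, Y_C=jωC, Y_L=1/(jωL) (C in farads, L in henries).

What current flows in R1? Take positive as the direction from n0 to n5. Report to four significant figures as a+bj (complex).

Apply KCL at each of the 5 non-ground nodes and solve the resulting linear system.
Node n1: branches {R2, R5, R7, R8} → V_1 = 1.891+1.051j
Node n2: branches {L1, C2, L2} → V_2 = -3.180-0.3680j
Node n3: branches {L1, R3, I1, L3, V1} → V_3 = -2.730+0.000j
Node n4: branches {R2, R3, L2, R4, R5, R6, C4} → V_4 = 0.5345-0.6145j
Node n5: branches {C1, R1, C2, R4, L3, C3, R6, R7} → V_5 = 8.941+4.976j
Source currents: i(V1)=-2.696+6.370j

-0.1814-0.1009j A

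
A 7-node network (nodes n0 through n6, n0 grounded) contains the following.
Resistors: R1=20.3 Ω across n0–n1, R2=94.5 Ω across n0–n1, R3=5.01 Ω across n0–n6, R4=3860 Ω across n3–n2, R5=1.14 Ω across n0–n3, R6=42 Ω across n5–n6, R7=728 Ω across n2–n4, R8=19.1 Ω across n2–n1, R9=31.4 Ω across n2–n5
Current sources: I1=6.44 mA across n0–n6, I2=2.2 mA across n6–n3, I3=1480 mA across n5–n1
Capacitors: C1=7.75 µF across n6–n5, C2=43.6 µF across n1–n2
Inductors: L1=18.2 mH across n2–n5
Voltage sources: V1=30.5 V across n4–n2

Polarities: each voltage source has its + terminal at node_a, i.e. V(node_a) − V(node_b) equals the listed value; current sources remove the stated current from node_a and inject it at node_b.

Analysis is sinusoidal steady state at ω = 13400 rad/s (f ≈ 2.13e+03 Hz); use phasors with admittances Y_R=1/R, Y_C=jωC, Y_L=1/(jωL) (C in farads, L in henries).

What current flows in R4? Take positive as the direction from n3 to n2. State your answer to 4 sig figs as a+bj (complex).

-0.003571-0.001005j A

MNA unknowns: 6 node voltages V₁..V_6 plus 1 source current (V1)
R1: Y=0.04926+0.000j on G[0,1]
R2: Y=0.01058+0.000j on G[0,1]
R3: Y=0.1996+0.000j on G[0,6]
R4: Y=0.0002591+0.000j on G[3,2]
R5: Y=0.8772+0.000j on G[0,3]
R6: Y=0.02381+0.000j on G[5,6]
R7: Y=0.001374+0.000j on G[2,4]
I1: z[0]−=0.00644, z[6]+=0.00644
R8: Y=0.05236+0.000j on G[2,1]
I2: z[6]−=0.0022, z[3]+=0.0022
C1: Y=0.000+0.1038j on G[6,5]
C2: Y=0.000+0.5842j on G[1,2]
R9: Y=0.03185+0.000j on G[2,5]
I3: z[5]−=1.48, z[1]+=1.48
L1: Y=0.000-0.004100j on G[2,5]
V1: row V4−V2=30.5, i_V1 at 4,2
solve → V1=13.62+2.726j, V2=13.79+3.881j, V3=0.006579+0.001146j, V4=44.29+3.881j, V5=-7.297+6.320j, V6=-4.079-0.8224j
aux → i_V1=-0.04190+0.000j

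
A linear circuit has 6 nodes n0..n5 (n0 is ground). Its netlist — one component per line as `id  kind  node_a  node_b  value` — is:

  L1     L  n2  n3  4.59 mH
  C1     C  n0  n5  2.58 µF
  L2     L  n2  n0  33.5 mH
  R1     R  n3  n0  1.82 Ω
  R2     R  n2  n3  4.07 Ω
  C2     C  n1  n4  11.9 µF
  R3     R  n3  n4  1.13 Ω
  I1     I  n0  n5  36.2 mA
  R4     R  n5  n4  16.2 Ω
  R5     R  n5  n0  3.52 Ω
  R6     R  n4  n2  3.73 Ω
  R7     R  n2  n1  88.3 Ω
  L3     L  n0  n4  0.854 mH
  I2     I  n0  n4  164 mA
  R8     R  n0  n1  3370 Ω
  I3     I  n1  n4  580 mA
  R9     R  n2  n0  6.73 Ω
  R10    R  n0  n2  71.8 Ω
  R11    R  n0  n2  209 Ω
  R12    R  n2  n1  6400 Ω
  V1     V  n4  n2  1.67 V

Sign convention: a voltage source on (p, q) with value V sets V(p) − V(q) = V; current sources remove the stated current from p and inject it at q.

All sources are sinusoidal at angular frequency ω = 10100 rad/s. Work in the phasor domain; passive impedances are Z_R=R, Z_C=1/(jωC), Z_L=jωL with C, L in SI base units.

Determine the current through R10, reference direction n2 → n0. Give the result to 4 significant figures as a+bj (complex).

MNA unknowns: 5 node voltages V₁..V_5 plus 1 source current (V1)
L1: Y=0.000-0.02157j on G[2,3]
C1: Y=0.000+0.02606j on G[0,5]
L2: Y=0.000-0.002956j on G[2,0]
R1: Y=0.5495+0.000j on G[3,0]
R2: Y=0.2457+0.000j on G[2,3]
C2: Y=0.000+0.1202j on G[1,4]
R3: Y=0.8850+0.000j on G[3,4]
I1: z[0]−=0.0362, z[5]+=0.0362
R4: Y=0.06173+0.000j on G[5,4]
R5: Y=0.2841+0.000j on G[5,0]
R6: Y=0.2681+0.000j on G[4,2]
R7: Y=0.01133+0.000j on G[2,1]
L3: Y=0.000-0.1159j on G[0,4]
I2: z[0]−=0.164, z[4]+=0.164
R8: Y=0.0002967+0.000j on G[0,1]
I3: z[1]−=0.58, z[4]+=0.58
R9: Y=0.1486+0.000j on G[2,0]
R10: Y=0.01393+0.000j on G[0,2]
R11: Y=0.004785+0.000j on G[0,2]
R12: Y=0.0001563+0.000j on G[2,1]
V1: row V4−V2=1.67, i_V1 at 4,2
solve → V1=0.4746+5.108j, V2=-0.7109+0.1675j, V3=0.4018+0.1270j, V4=0.9591+0.1675j, V5=0.2766+0.009057j
aux → i_V1=-0.8523+0.007352j

-0.009901+0.002333j A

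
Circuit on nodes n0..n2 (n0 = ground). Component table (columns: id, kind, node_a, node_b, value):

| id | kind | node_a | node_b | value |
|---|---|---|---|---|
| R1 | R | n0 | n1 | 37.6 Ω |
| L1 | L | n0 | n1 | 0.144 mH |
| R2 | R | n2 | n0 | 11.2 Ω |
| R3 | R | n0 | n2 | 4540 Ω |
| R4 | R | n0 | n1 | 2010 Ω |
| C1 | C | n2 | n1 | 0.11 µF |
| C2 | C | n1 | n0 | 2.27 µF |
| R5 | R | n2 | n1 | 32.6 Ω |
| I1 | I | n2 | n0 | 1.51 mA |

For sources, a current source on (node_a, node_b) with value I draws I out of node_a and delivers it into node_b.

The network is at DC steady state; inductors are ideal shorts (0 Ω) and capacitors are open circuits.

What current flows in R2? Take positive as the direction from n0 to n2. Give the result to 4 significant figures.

Apply KCL at each of the 2 non-ground nodes and solve the resulting linear system.
Node n1: branches {R1, L1, R4, C1, C2, R5} → V_1 = 0.000
Node n2: branches {R2, R3, C1, R5, I1} → V_2 = -0.01256
Source currents: i(L1)=0.0003854

0.001122 A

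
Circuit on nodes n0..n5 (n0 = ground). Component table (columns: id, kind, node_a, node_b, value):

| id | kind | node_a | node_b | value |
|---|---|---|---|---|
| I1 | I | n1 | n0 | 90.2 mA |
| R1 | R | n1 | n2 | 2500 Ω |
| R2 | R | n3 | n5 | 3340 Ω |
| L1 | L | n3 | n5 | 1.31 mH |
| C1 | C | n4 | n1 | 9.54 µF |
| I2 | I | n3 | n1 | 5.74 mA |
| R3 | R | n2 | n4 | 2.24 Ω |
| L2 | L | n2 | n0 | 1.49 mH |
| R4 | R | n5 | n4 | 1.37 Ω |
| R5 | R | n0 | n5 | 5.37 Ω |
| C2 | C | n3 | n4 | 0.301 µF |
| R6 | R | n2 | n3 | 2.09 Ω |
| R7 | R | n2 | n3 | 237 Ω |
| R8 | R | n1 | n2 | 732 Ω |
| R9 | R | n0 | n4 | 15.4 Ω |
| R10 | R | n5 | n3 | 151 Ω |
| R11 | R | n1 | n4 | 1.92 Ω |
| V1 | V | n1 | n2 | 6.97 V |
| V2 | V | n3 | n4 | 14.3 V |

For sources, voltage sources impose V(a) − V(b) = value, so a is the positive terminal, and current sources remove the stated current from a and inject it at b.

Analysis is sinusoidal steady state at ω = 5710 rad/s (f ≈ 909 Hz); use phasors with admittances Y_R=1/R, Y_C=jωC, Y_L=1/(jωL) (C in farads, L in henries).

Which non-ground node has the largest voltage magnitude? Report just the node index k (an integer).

3

MNA unknowns: 5 node voltages V₁..V_5 plus 2 source currents (V1, V2)
I1: z[1]−=0.0902, z[0]+=0.0902
R1: Y=0.0004000+0.000j on G[1,2]
R2: Y=0.0002994+0.000j on G[3,5]
L1: Y=0.000-0.1337j on G[3,5]
C1: Y=0.000+0.05447j on G[4,1]
I2: z[3]−=0.00574, z[1]+=0.00574
R3: Y=0.4464+0.000j on G[2,4]
L2: Y=0.000-0.1175j on G[2,0]
R4: Y=0.7299+0.000j on G[5,4]
R5: Y=0.1862+0.000j on G[0,5]
C2: Y=0.000+0.001719j on G[3,4]
R6: Y=0.4785+0.000j on G[2,3]
R7: Y=0.004219+0.000j on G[2,3]
R8: Y=0.001366+0.000j on G[1,2]
R9: Y=0.06494+0.000j on G[0,4]
R10: Y=0.006623+0.000j on G[5,3]
R11: Y=0.5208+0.000j on G[1,4]
V1: row V1−V2=6.97, i_V1 at 1,2
V2: row V3−V4=14.3, i_V2 at 3,4
solve → V1=7.336+1.598j, V2=0.3663+1.598j, V3=12.61+1.908j, V4=-1.691+1.908j, V5=-0.9035-0.4341j
aux → i_V1=-4.815-0.3306j, i_V2=-6.322+1.616j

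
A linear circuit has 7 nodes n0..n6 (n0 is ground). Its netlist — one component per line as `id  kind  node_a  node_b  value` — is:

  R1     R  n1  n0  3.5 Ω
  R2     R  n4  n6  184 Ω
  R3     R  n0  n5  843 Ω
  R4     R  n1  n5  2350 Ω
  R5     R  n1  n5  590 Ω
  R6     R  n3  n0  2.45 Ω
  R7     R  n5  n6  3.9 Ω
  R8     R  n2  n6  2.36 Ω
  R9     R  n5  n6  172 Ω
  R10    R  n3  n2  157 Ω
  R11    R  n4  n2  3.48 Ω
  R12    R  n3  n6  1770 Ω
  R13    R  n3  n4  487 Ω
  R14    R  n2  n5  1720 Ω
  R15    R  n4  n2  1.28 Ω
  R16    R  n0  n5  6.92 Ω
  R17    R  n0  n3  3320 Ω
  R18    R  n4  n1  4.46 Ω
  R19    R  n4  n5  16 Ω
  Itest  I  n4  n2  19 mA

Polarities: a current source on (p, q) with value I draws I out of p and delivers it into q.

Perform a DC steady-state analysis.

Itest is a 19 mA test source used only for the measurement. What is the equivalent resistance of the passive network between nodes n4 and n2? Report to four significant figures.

R_eq = 0.8709 Ω

Apply KCL at each of the 6 non-ground nodes and solve the resulting linear system.
Node n1: branches {R1, R4, R5, R18} → V_1 = -0.002259
Node n2: branches {R8, R10, R11, R14, R15, Itest} → V_2 = 0.01135
Node n3: branches {R6, R10, R12, R13, R17} → V_3 = 0.0001590
Node n4: branches {R2, R11, R13, R15, R18, R19, Itest} → V_4 = -0.005197
Node n5: branches {R3, R4, R5, R7, R9, R14, R16, R19} → V_5 = 0.003984
Node n6: branches {R2, R7, R8, R9, R12} → V_6 = 0.008420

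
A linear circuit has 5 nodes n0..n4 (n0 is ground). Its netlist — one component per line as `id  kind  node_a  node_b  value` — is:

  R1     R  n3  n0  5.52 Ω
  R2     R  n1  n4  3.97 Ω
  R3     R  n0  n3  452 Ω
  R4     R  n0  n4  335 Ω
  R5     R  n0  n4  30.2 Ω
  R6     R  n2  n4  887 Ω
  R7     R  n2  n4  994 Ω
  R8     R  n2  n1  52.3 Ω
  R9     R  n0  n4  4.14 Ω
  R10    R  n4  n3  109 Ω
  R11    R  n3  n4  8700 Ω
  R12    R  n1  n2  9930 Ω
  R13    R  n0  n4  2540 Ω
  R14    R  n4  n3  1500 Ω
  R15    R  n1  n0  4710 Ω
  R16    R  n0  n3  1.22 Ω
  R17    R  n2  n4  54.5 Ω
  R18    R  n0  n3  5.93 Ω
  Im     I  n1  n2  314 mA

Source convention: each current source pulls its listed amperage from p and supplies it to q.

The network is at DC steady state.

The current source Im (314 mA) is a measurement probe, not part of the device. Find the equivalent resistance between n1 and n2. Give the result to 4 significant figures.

MNA unknowns: 4 node voltages V₁..V_4
R1: Y=0.1812 on G[3,0]
R2: Y=0.2519 on G[1,4]
R3: Y=0.002212 on G[0,3]
R4: Y=0.002985 on G[0,4]
R5: Y=0.03311 on G[0,4]
R6: Y=0.001127 on G[2,4]
R7: Y=0.001006 on G[2,4]
R8: Y=0.01912 on G[2,1]
R9: Y=0.2415 on G[0,4]
R10: Y=0.009174 on G[4,3]
R11: Y=0.0001149 on G[3,4]
R12: Y=0.0001007 on G[1,2]
R13: Y=0.0003937 on G[0,4]
R14: Y=0.0006667 on G[4,3]
R15: Y=0.0002123 on G[1,0]
R16: Y=0.8197 on G[0,3]
R17: Y=0.01835 on G[2,4]
R18: Y=0.1686 on G[0,3]
Im: z[1]−=0.314, z[2]+=0.314
solve → V1=-0.6178, V2=7.610, V3=3.838e-06, V4=0.0004556

R_eq = 26.20 Ω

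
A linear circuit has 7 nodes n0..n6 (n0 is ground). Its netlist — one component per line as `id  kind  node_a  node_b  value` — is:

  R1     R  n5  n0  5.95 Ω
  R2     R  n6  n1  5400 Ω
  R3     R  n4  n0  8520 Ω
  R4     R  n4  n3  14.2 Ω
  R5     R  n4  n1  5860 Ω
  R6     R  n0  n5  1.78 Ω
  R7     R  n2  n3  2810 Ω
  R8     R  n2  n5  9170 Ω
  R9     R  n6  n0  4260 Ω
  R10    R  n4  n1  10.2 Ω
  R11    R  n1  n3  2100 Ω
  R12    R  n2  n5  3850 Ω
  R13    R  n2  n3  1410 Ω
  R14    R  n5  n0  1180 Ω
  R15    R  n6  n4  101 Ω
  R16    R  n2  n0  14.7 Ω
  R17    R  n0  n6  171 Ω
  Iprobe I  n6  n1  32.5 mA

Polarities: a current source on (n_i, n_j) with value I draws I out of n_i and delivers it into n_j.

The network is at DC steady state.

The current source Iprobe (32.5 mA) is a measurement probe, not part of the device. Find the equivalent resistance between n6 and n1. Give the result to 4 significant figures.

R_eq = 100.2 Ω

MNA unknowns: 6 node voltages V₁..V_6
R1: Y=0.1681 on G[5,0]
R2: Y=0.0001852 on G[6,1]
R3: Y=0.0001174 on G[4,0]
R4: Y=0.07042 on G[4,3]
R5: Y=0.0001706 on G[4,1]
R6: Y=0.5618 on G[0,5]
R7: Y=0.0003559 on G[2,3]
R8: Y=0.0001091 on G[2,5]
R9: Y=0.0002347 on G[6,0]
R10: Y=0.09804 on G[4,1]
R11: Y=0.0004762 on G[1,3]
R12: Y=0.0002597 on G[2,5]
R13: Y=0.0007092 on G[2,3]
R14: Y=0.0008475 on G[5,0]
R15: Y=0.009901 on G[6,4]
R16: Y=0.06803 on G[2,0]
R17: Y=0.005848 on G[0,6]
Iprobe: z[6]−=0.0325, z[1]+=0.0325
solve → V1=2.790, V2=0.03731, V3=2.434, V4=2.467, V5=1.882e-05, V6=-0.4672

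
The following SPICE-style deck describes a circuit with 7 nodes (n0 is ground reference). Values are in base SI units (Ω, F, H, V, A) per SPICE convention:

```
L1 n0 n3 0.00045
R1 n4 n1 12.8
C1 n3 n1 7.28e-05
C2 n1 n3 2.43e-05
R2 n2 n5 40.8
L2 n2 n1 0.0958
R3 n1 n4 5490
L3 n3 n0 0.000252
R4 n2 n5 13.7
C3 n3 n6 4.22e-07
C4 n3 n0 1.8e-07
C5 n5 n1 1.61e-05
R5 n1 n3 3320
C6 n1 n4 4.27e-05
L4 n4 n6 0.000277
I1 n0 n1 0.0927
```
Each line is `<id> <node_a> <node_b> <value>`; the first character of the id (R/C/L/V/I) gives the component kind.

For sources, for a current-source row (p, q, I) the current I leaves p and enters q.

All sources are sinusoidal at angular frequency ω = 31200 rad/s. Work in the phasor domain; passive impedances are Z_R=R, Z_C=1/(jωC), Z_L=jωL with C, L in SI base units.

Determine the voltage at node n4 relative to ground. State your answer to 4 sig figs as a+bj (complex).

MNA unknowns: 6 node voltages V₁..V_6
L1: Y=0.000-0.07123j on G[0,3]
R1: Y=0.07812+0.000j on G[4,1]
C1: Y=0.000+2.271j on G[3,1]
C2: Y=0.000+0.7582j on G[1,3]
R2: Y=0.02451+0.000j on G[2,5]
L2: Y=0.000-0.0003346j on G[2,1]
R3: Y=0.0001821+0.000j on G[1,4]
L3: Y=0.000-0.1272j on G[3,0]
R4: Y=0.07299+0.000j on G[2,5]
C3: Y=0.000+0.01317j on G[3,6]
C4: Y=0.000+0.005616j on G[3,0]
C5: Y=0.000+0.5023j on G[5,1]
R5: Y=0.0003012+0.000j on G[1,3]
C6: Y=0.000+1.332j on G[1,4]
L4: Y=0.000-0.1157j on G[4,6]
I1: z[0]−=0.0927, z[1]+=0.0927
solve → V1=3.108e-06+0.4504j, V2=3.108e-06+0.4504j, V3=0.000+0.4808j, V4=-1.638e-05+0.4507j, V5=3.108e-06+0.4504j, V6=-1.849e-05+0.4468j

-1.638e-05+0.4507j V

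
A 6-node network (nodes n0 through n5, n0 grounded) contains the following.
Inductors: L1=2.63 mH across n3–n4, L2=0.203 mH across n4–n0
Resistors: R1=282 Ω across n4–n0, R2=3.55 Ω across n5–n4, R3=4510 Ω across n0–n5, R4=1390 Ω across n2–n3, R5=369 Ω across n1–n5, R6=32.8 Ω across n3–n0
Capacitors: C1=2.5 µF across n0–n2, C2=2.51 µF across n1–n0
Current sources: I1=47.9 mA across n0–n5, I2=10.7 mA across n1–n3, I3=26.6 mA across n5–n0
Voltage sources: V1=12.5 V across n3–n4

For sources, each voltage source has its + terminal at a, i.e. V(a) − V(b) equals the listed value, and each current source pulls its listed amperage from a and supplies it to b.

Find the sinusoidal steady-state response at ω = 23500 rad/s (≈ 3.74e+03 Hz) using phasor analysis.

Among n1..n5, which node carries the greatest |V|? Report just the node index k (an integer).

MNA unknowns: 5 node voltages V₁..V_5 plus 1 source current (V1)
L1: Y=0.000-0.01618j on G[3,4]
L2: Y=0.000-0.2096j on G[4,0]
R1: Y=0.003546+0.000j on G[4,0]
R2: Y=0.2817+0.000j on G[5,4]
R3: Y=0.0002217+0.000j on G[0,5]
C1: Y=0.000+0.05875j on G[0,2]
I1: z[0]−=0.0479, z[5]+=0.0479
C2: Y=0.000+0.05899j on G[1,0]
I2: z[1]−=0.0107, z[3]+=0.0107
R4: Y=0.0007194+0.000j on G[2,3]
R5: Y=0.002710+0.000j on G[1,5]
I3: z[5]−=0.0266, z[0]+=0.0266
R6: Y=0.03049+0.000j on G[3,0]
V1: row V3−V4=12.5, i_V1 at 3,4
solve → V1=-0.08387+0.1878j, V2=-0.01845-0.1496j, V3=12.20-1.657j, V4=-0.2995-1.657j, V5=-0.2224-1.638j
aux → i_V1=-0.3701+0.2538j

3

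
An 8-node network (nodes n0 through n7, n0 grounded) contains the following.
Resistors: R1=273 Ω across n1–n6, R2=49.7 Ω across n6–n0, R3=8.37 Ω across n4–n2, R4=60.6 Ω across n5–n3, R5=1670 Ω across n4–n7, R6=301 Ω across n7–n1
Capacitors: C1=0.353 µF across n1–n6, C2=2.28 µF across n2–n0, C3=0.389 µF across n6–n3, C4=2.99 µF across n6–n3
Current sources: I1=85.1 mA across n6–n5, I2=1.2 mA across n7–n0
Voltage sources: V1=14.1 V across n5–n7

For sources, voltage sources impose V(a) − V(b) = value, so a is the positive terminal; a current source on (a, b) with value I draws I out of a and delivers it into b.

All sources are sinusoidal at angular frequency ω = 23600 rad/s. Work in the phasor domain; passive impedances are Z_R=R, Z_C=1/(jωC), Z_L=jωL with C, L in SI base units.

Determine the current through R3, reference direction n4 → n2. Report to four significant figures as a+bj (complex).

-0.004354-0.0005273j A

MNA unknowns: 7 node voltages V₁..V_7 plus 1 source current (V1)
R1: Y=0.003663+0.000j on G[1,6]
C1: Y=0.000+0.008331j on G[1,6]
R2: Y=0.02012+0.000j on G[6,0]
C2: Y=0.000+0.05381j on G[2,0]
C3: Y=0.000+0.009180j on G[6,3]
R3: Y=0.1195+0.000j on G[4,2]
I1: z[6]−=0.0851, z[5]+=0.0851
I2: z[7]−=0.0012, z[0]+=0.0012
R4: Y=0.01650+0.000j on G[5,3]
C4: Y=0.000+0.07056j on G[6,3]
R5: Y=0.0005988+0.000j on G[4,7]
R6: Y=0.003322+0.000j on G[7,1]
V1: row V5−V7=14.1, i_V1 at 5,7
solve → V1=-1.505+1.613j, V2=-0.009799+0.08092j, V3=0.2641-1.323j, V4=-0.04624+0.07651j, V5=6.782-0.8040j, V6=0.1568+0.02620j, V7=-7.318-0.8040j
aux → i_V1=-0.02246-0.008559j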